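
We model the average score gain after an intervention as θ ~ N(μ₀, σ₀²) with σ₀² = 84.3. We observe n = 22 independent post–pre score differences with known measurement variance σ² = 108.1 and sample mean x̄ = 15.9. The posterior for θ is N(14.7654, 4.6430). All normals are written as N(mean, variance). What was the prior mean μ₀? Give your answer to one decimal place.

With known observation variance, the Normal–Normal posterior has precision τ_n = τ₀ + n/σ² and mean μ_n = (τ₀μ₀ + (n/σ²)x̄)/τ_n.
Here τ₀ = 1/84.3 = 0.011862 and τ_data = 22/108.1 = 0.203515, so τ_n = 0.215377.
Rearranging for μ₀: μ₀ = (μ_n·τ_n − τ_data·x̄)/τ₀ = (14.7654·0.215377 − 0.203515·15.9) / 0.011862 = -0.055761/0.011862 ≈ -4.7.

μ₀ = -4.7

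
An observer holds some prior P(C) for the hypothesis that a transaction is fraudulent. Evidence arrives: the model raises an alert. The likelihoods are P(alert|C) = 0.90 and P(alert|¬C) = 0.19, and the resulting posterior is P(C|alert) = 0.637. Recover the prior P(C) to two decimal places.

P(C) = 0.27

Bayes' rule in odds form gives O(C|E) = O(C)·[P(E|C)/P(E|¬C)], hence O(C) = O(C|E)/LR.
Posterior odds = 0.637/(1−0.637) = 1.7548. LR = 0.90/0.19 = 4.7368.
Prior odds = 1.7548/4.7368 = 0.3705, so P(C) = 0.3705/(1+0.3705) ≈ 0.27.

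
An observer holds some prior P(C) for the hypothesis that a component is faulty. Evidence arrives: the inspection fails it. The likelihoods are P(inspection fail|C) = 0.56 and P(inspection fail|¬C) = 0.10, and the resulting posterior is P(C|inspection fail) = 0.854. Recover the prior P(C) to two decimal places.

P(C) = 0.51

Bayes' rule in odds form gives O(C|E) = O(C)·[P(E|C)/P(E|¬C)], hence O(C) = O(C|E)/LR.
Posterior odds = 0.854/(1−0.854) = 5.8493. LR = 0.56/0.10 = 5.6000.
Prior odds = 5.8493/5.6000 = 1.0445, so P(C) = 1.0445/(1+1.0445) ≈ 0.51.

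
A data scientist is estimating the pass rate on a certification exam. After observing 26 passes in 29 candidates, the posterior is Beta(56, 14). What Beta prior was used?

Beta(30, 11)

Beta is conjugate to the binomial likelihood: posterior = Beta(α+s, β+f).
Subtract the data counts: 56−26=30, 14−3=11.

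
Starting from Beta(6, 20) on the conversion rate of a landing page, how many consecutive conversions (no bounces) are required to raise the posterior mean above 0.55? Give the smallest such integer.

After k conversions and 0 bounces the posterior is Beta(6+k, 20), with mean (6+k)/(6+20+k).
Set (6+k)/(26+k) > 0.55 and solve: k > (0.55·26 − 6)/(1 − 0.55) = 18.444.
The smallest integer exceeding 18.444 is 19.

k = 19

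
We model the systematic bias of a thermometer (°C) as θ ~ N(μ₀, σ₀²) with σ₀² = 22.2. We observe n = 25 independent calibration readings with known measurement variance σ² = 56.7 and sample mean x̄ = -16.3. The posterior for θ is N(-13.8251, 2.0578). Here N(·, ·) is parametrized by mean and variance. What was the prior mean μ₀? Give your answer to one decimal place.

μ₀ = 10.4

The posterior mean is a precision-weighted average: μ_n = (τ₀μ₀ + τ_data·x̄)/(τ₀+τ_data), with τ₀=1/σ₀² and τ_data=n/σ².
Here τ₀ = 1/22.2 = 0.045045 and τ_data = 25/56.7 = 0.440917, so τ_n = 0.485962.
Rearranging for μ₀: μ₀ = (μ_n·τ_n − τ_data·x̄)/τ₀ = (-13.8251·0.485962 − 0.440917·-16.3) / 0.045045 = 0.468474/0.045045 ≈ 10.4.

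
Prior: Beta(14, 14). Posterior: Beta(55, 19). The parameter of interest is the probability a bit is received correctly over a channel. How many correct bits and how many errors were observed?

41 correct bits and 5 errors

Under Beta–binomial conjugacy the posterior parameters are (a+s, b+f).
So s = 55 − 14 = 41 and f = 19 − 14 = 5.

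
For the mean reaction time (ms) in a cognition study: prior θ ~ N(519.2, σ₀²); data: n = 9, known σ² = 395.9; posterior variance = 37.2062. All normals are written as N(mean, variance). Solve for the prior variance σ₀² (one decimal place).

For the Normal–Normal model with known σ², precisions add: τ_n = τ₀ + n/σ².
So 1/σ₀² = 1/37.2062 − 9/395.9 = 0.026877 − 0.022733 = 0.004144.
Hence σ₀² = 1/0.004144 ≈ 241.3.

σ₀² = 241.3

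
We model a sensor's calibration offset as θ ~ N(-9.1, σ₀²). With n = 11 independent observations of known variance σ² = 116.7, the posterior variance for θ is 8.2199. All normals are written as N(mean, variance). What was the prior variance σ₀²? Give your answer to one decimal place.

σ₀² = 36.5

For the Normal–Normal model with known σ², precisions add: τ_n = τ₀ + n/σ².
So 1/σ₀² = 1/8.2199 − 11/116.7 = 0.121656 − 0.094259 = 0.027397.
Hence σ₀² = 1/0.027397 ≈ 36.5.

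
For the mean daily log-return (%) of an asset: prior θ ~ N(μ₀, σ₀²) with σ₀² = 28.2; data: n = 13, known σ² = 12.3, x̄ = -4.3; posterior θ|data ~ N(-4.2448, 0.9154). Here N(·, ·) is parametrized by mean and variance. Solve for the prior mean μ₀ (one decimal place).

With known observation variance, the Normal–Normal posterior has precision τ_n = τ₀ + n/σ² and mean μ_n = (τ₀μ₀ + (n/σ²)x̄)/τ_n.
Here τ₀ = 1/28.2 = 0.035461 and τ_data = 13/12.3 = 1.056911, so τ_n = 1.092372.
Rearranging for μ₀: μ₀ = (μ_n·τ_n − τ_data·x̄)/τ₀ = (-4.2448·1.092372 − 1.056911·-4.3) / 0.035461 = -0.092183/0.035461 ≈ -2.6.

μ₀ = -2.6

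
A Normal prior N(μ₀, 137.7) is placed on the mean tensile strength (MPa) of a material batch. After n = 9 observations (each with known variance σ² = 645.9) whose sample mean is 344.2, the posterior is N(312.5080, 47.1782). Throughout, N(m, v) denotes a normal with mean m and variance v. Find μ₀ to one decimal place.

μ₀ = 251.7

The posterior mean is a precision-weighted average: μ_n = (τ₀μ₀ + τ_data·x̄)/(τ₀+τ_data), with τ₀=1/σ₀² and τ_data=n/σ².
Here τ₀ = 1/137.7 = 0.007262 and τ_data = 9/645.9 = 0.013934, so τ_n = 0.021196.
Rearranging for μ₀: μ₀ = (μ_n·τ_n − τ_data·x̄)/τ₀ = (312.5080·0.021196 − 0.013934·344.2) / 0.007262 = 1.827837/0.007262 ≈ 251.7.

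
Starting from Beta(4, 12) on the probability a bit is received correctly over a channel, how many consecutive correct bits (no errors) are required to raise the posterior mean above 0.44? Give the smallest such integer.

k = 6

After k correct bits and 0 errors the posterior is Beta(4+k, 12), with mean (4+k)/(4+12+k).
Set (4+k)/(16+k) > 0.44 and solve: k > (0.44·16 − 4)/(1 − 0.44) = 5.429.
The smallest integer exceeding 5.429 is 6.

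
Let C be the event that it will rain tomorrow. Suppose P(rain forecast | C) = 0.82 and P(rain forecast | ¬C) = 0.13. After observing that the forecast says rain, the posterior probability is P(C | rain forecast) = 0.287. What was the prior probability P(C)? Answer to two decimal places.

P(C) = 0.06

Bayes' rule in odds form gives O(C|E) = O(C)·[P(E|C)/P(E|¬C)], hence O(C) = O(C|E)/LR.
Posterior odds = 0.287/(1−0.287) = 0.4025. LR = 0.82/0.13 = 6.3077.
Prior odds = 0.4025/6.3077 = 0.0638, so P(C) = 0.0638/(1+0.0638) ≈ 0.06.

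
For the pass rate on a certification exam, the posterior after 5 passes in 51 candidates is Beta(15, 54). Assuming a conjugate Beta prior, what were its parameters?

Beta is conjugate to the binomial likelihood: posterior = Beta(a+s, b+f).
Subtract the data counts: 15−5=10, 54−46=8.

Beta(10, 8)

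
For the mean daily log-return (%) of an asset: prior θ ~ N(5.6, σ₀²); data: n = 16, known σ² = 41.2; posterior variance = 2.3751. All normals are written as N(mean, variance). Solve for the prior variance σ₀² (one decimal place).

σ₀² = 30.6

For the Normal–Normal model with known σ², precisions add: τ_n = τ₀ + n/σ².
So 1/σ₀² = 1/2.3751 − 16/41.2 = 0.421035 − 0.388350 = 0.032685.
Hence σ₀² = 1/0.032685 ≈ 30.6.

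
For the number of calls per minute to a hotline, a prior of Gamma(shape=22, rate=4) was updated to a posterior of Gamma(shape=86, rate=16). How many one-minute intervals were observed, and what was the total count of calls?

A Gamma(α, β) prior (rate parametrization) on a Poisson rate with n observations summing to S gives posterior Gamma(α+S, β+n).
Matching: Σxᵢ = 86 − 22 = 64 and n = 16 − 4 = 12.

n = 12 one-minute intervals with total 64 calls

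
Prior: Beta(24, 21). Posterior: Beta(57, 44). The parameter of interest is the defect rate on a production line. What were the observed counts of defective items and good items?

33 defective items and 23 good items

A Beta(a, b) prior with s successes and f failures in binomial data gives a Beta(a+s, b+f) posterior.
So s = 57 − 24 = 33 and f = 44 − 21 = 23.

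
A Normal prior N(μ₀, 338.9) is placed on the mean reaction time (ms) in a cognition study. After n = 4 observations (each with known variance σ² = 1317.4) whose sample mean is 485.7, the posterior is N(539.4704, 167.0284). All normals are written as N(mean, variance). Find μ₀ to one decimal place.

μ₀ = 594.8

With known observation variance, the Normal–Normal posterior has precision τ_n = τ₀ + n/σ² and mean μ_n = (τ₀μ₀ + (n/σ²)x̄)/τ_n.
Here τ₀ = 1/338.9 = 0.002951 and τ_data = 4/1317.4 = 0.003036, so τ_n = 0.005987.
Rearranging for μ₀: μ₀ = (μ_n·τ_n − τ_data·x̄)/τ₀ = (539.4704·0.005987 − 0.003036·485.7) / 0.002951 = 1.755224/0.002951 ≈ 594.8.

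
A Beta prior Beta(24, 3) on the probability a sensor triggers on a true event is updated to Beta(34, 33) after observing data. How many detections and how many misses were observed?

10 detections and 30 misses

Under Beta–binomial conjugacy the posterior parameters are (α+s, β+f).
So s = 34 − 24 = 10 and f = 33 − 3 = 30.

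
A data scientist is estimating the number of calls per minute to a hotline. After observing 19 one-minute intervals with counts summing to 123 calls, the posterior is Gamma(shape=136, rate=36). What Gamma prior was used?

Gamma–Poisson conjugacy: posterior shape = α + Σxᵢ, posterior rate = β + n.
So α = 136 − 123 = 13 and β = 36 − 19 = 17.

Gamma(shape=13, rate=17)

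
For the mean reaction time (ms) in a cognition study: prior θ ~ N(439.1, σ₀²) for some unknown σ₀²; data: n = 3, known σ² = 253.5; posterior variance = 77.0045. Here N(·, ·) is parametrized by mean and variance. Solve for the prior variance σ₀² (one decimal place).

For the Normal–Normal model with known σ², precisions add: τ_n = τ₀ + n/σ².
So 1/σ₀² = 1/77.0045 − 3/253.5 = 0.012986 − 0.011834 = 0.001152.
Hence σ₀² = 1/0.001152 ≈ 868.1.

σ₀² = 868.1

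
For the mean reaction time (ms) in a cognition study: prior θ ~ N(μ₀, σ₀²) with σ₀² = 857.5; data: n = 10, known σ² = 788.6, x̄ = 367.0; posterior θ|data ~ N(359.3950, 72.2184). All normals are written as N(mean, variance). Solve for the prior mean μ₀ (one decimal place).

μ₀ = 276.7

The posterior mean is a precision-weighted average: μ_n = (τ₀μ₀ + τ_data·x̄)/(τ₀+τ_data), with τ₀=1/σ₀² and τ_data=n/σ².
Here τ₀ = 1/857.5 = 0.001166 and τ_data = 10/788.6 = 0.012681, so τ_n = 0.013847.
Rearranging for μ₀: μ₀ = (μ_n·τ_n − τ_data·x̄)/τ₀ = (359.3950·0.013847 − 0.012681·367.0) / 0.001166 = 0.322616/0.001166 ≈ 276.7.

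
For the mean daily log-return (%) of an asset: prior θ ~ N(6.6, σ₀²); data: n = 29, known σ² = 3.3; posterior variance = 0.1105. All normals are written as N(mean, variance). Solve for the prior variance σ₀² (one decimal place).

Posterior precision equals prior precision plus data precision: 1/σ_n² = 1/σ₀² + n/σ².
So 1/σ₀² = 1/0.1105 − 29/3.3 = 9.049774 − 8.787879 = 0.261895.
Hence σ₀² = 1/0.261895 ≈ 3.8.

σ₀² = 3.8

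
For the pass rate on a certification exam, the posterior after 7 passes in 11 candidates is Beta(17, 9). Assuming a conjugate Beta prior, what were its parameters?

Beta(10, 5)

Beta is conjugate to the binomial likelihood: posterior = Beta(a+s, b+f).
Subtract the data counts: 17−7=10, 9−4=5.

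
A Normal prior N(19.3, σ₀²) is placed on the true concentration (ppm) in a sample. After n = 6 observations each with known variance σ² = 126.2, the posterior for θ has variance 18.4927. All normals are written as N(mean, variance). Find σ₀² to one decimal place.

Posterior precision equals prior precision plus data precision: 1/σ_n² = 1/σ₀² + n/σ².
So 1/σ₀² = 1/18.4927 − 6/126.2 = 0.054075 − 0.047544 = 0.006531.
Hence σ₀² = 1/0.006531 ≈ 153.1.

σ₀² = 153.1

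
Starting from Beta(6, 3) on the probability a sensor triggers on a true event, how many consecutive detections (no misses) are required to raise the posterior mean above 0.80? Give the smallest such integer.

After k detections and 0 misses the posterior is Beta(6+k, 3), with mean (6+k)/(6+3+k).
Set (6+k)/(9+k) > 0.80 and solve: k > (0.80·9 − 6)/(1 − 0.80) = 6.000.
The smallest integer exceeding 6.000 is 7.

k = 7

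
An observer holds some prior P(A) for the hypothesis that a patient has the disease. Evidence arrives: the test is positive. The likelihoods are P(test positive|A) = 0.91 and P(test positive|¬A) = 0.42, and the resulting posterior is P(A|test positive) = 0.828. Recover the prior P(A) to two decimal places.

P(A) = 0.69

Bayes' rule in odds form gives O(A|E) = O(A)·[P(E|A)/P(E|¬A)], hence O(A) = O(A|E)/LR.
Posterior odds = 0.828/(1−0.828) = 4.8140. LR = 0.91/0.42 = 2.1667.
Prior odds = 4.8140/2.1667 = 2.2218, so P(A) = 2.2218/(1+2.2218) ≈ 0.69.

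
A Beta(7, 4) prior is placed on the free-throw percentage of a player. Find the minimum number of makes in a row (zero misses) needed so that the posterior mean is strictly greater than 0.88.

After k makes and 0 misses the posterior is Beta(7+k, 4), with mean (7+k)/(7+4+k).
Set (7+k)/(11+k) > 0.88 and solve: k > (0.88·11 − 7)/(1 − 0.88) = 22.333.
The smallest integer exceeding 22.333 is 23.

k = 23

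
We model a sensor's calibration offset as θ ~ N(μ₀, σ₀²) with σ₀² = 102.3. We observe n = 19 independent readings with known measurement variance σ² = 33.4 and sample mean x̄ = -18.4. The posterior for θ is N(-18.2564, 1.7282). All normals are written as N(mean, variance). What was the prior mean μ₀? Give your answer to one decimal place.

μ₀ = -9.9

With known observation variance, the Normal–Normal posterior has precision τ_n = τ₀ + n/σ² and mean μ_n = (τ₀μ₀ + (n/σ²)x̄)/τ_n.
Here τ₀ = 1/102.3 = 0.009775 and τ_data = 19/33.4 = 0.568862, so τ_n = 0.578637.
Rearranging for μ₀: μ₀ = (μ_n·τ_n − τ_data·x̄)/τ₀ = (-18.2564·0.578637 − 0.568862·-18.4) / 0.009775 = -0.096768/0.009775 ≈ -9.9.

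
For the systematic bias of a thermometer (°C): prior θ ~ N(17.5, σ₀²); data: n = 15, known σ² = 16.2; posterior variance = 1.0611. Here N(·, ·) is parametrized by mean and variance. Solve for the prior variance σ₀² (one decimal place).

σ₀² = 60.6

Posterior precision equals prior precision plus data precision: 1/σ_n² = 1/σ₀² + n/σ².
So 1/σ₀² = 1/1.0611 − 15/16.2 = 0.942418 − 0.925926 = 0.016492.
Hence σ₀² = 1/0.016492 ≈ 60.6.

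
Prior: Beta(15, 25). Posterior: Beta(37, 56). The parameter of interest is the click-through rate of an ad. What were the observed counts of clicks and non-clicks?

22 clicks and 31 non-clicks

Beta is conjugate to the binomial likelihood: posterior = Beta(a+s, b+f).
Match parameters: s=37−15=22, f=56−25=31.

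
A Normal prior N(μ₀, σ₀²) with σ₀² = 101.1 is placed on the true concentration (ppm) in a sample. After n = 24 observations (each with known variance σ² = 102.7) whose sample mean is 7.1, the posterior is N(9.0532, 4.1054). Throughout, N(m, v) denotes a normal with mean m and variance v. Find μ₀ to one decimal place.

μ₀ = 55.2

With known observation variance, the Normal–Normal posterior has precision τ_n = τ₀ + n/σ² and mean μ_n = (τ₀μ₀ + (n/σ²)x̄)/τ_n.
Here τ₀ = 1/101.1 = 0.009891 and τ_data = 24/102.7 = 0.233690, so τ_n = 0.243581.
Rearranging for μ₀: μ₀ = (μ_n·τ_n − τ_data·x̄)/τ₀ = (9.0532·0.243581 − 0.233690·7.1) / 0.009891 = 0.545989/0.009891 ≈ 55.2.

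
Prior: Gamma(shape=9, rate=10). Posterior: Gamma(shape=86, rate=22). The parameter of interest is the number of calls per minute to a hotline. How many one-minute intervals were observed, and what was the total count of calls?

n = 12 one-minute intervals with total 77 calls

Gamma–Poisson conjugacy: posterior shape = α + Σxᵢ, posterior rate = β + n.
Matching: Σxᵢ = 86 − 9 = 77 and n = 22 − 10 = 12.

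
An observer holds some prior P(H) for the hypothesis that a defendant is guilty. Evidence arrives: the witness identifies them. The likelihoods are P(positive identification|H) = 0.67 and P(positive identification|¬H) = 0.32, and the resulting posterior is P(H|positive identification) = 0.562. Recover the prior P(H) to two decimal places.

Bayes' rule in odds form gives O(H|E) = O(H)·[P(E|H)/P(E|¬H)], hence O(H) = O(H|E)/LR.
Posterior odds = 0.562/(1−0.562) = 1.2831. LR = 0.67/0.32 = 2.0938.
Prior odds = 1.2831/2.0938 = 0.6128, so P(H) = 0.6128/(1+0.6128) ≈ 0.38.

P(H) = 0.38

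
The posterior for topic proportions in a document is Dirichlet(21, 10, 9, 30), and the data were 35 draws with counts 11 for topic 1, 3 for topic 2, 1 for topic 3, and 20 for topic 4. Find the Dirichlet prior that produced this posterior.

Dirichlet(10, 7, 8, 10)

For a Dirichlet(α) prior with multinomial counts c, the posterior is Dirichlet(α + c) componentwise.
Subtract each count from the matching posterior parameter: 21−11=10, 10−3=7, 9−1=8, 30−20=10.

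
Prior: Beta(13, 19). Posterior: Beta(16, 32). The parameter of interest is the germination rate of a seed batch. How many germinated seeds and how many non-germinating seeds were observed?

3 germinated seeds and 13 non-germinating seeds

Under Beta–binomial conjugacy the posterior parameters are (a+s, b+f).
Match parameters: s=16−13=3, f=32−19=13.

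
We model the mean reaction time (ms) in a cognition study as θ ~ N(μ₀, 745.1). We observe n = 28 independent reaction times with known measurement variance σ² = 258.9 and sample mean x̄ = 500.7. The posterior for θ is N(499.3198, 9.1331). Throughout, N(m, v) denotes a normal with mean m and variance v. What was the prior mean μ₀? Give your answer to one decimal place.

The posterior mean is a precision-weighted average: μ_n = (τ₀μ₀ + τ_data·x̄)/(τ₀+τ_data), with τ₀=1/σ₀² and τ_data=n/σ².
Here τ₀ = 1/745.1 = 0.001342 and τ_data = 28/258.9 = 0.108150, so τ_n = 0.109492.
Rearranging for μ₀: μ₀ = (μ_n·τ_n − τ_data·x̄)/τ₀ = (499.3198·0.109492 − 0.108150·500.7) / 0.001342 = 0.520819/0.001342 ≈ 388.1.

μ₀ = 388.1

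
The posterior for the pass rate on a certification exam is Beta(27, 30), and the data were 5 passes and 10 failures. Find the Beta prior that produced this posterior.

A Beta(a, b) prior with s successes and f failures in binomial data gives a Beta(a+s, b+f) posterior.
Subtract the data counts: 27−5=22, 30−10=20.

Beta(22, 20)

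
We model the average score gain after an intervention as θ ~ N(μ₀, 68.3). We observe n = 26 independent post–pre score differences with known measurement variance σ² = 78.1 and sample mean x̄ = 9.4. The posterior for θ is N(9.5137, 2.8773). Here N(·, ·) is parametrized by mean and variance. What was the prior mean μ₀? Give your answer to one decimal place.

With known observation variance, the Normal–Normal posterior has precision τ_n = τ₀ + n/σ² and mean μ_n = (τ₀μ₀ + (n/σ²)x̄)/τ_n.
Here τ₀ = 1/68.3 = 0.014641 and τ_data = 26/78.1 = 0.332907, so τ_n = 0.347548.
Rearranging for μ₀: μ₀ = (μ_n·τ_n − τ_data·x̄)/τ₀ = (9.5137·0.347548 − 0.332907·9.4) / 0.014641 = 0.177142/0.014641 ≈ 12.1.

μ₀ = 12.1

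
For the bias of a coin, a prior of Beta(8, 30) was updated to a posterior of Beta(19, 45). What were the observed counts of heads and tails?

11 heads and 15 tails

A Beta(a, b) prior with s successes and f failures in binomial data gives a Beta(a+s, b+f) posterior.
So s = 19 − 8 = 11 and f = 45 − 30 = 15.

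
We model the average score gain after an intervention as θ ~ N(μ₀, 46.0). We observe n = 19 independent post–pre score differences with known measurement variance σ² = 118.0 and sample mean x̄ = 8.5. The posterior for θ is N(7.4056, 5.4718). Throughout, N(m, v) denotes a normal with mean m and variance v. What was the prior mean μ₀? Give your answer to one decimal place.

μ₀ = -0.7

With known observation variance, the Normal–Normal posterior has precision τ_n = τ₀ + n/σ² and mean μ_n = (τ₀μ₀ + (n/σ²)x̄)/τ_n.
Here τ₀ = 1/46.0 = 0.021739 and τ_data = 19/118.0 = 0.161017, so τ_n = 0.182756.
Rearranging for μ₀: μ₀ = (μ_n·τ_n − τ_data·x̄)/τ₀ = (7.4056·0.182756 − 0.161017·8.5) / 0.021739 = -0.015227/0.021739 ≈ -0.7.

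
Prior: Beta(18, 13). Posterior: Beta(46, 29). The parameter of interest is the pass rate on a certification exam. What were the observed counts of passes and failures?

28 passes and 16 failures

Under Beta–binomial conjugacy the posterior parameters are (α+s, β+f).
Match parameters: s=46−18=28, f=29−13=16.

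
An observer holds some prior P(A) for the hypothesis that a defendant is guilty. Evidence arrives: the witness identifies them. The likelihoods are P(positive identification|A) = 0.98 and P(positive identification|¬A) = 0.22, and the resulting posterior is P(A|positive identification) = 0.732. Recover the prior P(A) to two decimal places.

In odds form, posterior odds = prior odds × likelihood ratio, so prior odds = posterior odds ÷ LR.
Posterior odds = 0.732/(1−0.732) = 2.7313. LR = 0.98/0.22 = 4.4545.
Prior odds = 2.7313/4.4545 = 0.6132, so P(A) = 0.6132/(1+0.6132) ≈ 0.38.

P(A) = 0.38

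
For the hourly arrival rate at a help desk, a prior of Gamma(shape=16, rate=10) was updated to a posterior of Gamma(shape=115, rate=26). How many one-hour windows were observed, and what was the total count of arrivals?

Gamma–Poisson conjugacy: posterior shape = α + Σxᵢ, posterior rate = β + n.
Matching: Σxᵢ = 115 − 16 = 99 and n = 26 − 10 = 16.

n = 16 one-hour windows with total 99 arrivals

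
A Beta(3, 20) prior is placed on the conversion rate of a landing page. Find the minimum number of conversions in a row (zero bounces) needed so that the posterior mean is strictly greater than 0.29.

k = 6

After k conversions and 0 bounces the posterior is Beta(3+k, 20), with mean (3+k)/(3+20+k).
Set (3+k)/(23+k) > 0.29 and solve: k > (0.29·23 − 3)/(1 − 0.29) = 5.169.
The smallest integer exceeding 5.169 is 6, and checking k=6: (9)/(29) = 0.3103 > 0.29.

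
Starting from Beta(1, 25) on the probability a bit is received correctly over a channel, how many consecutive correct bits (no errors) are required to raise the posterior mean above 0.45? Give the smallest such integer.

After k correct bits and 0 errors the posterior is Beta(1+k, 25), with mean (1+k)/(1+25+k).
Set (1+k)/(26+k) > 0.45 and solve: k > (0.45·26 − 1)/(1 − 0.45) = 19.455.
The smallest integer exceeding 19.455 is 20.

k = 20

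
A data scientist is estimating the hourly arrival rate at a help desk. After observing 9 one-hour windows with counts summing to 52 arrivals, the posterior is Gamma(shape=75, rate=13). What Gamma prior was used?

Gamma(shape=23, rate=4)

A Gamma(α, β) prior (rate parametrization) on a Poisson rate with n observations summing to S gives posterior Gamma(α+S, β+n).
So α = 75 − 52 = 23 and β = 13 − 9 = 4.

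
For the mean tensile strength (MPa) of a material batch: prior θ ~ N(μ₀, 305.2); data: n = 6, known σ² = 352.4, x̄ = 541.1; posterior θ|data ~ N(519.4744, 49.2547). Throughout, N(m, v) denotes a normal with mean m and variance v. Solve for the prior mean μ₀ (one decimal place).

The posterior mean is a precision-weighted average: μ_n = (τ₀μ₀ + τ_data·x̄)/(τ₀+τ_data), with τ₀=1/σ₀² and τ_data=n/σ².
Here τ₀ = 1/305.2 = 0.003277 and τ_data = 6/352.4 = 0.017026, so τ_n = 0.020303.
Rearranging for μ₀: μ₀ = (μ_n·τ_n − τ_data·x̄)/τ₀ = (519.4744·0.020303 − 0.017026·541.1) / 0.003277 = 1.334120/0.003277 ≈ 407.1.

μ₀ = 407.1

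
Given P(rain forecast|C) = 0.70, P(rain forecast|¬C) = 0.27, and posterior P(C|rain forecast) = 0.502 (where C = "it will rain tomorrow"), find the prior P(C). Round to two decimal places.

P(C) = 0.28

In odds form, posterior odds = prior odds × likelihood ratio, so prior odds = posterior odds ÷ LR.
Posterior odds = 0.502/(1−0.502) = 1.0080. LR = 0.70/0.27 = 2.5926.
Prior odds = 1.0080/2.5926 = 0.3888, so P(C) = 0.3888/(1+0.3888) ≈ 0.28.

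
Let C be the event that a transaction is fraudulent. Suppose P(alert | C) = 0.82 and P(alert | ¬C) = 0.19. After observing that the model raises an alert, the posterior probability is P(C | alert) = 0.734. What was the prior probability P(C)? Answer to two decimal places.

In odds form, posterior odds = prior odds × likelihood ratio, so prior odds = posterior odds ÷ LR.
Posterior odds = 0.734/(1−0.734) = 2.7594. LR = 0.82/0.19 = 4.3158.
Prior odds = 2.7594/4.3158 = 0.6394, so P(C) = 0.6394/(1+0.6394) ≈ 0.39.

P(C) = 0.39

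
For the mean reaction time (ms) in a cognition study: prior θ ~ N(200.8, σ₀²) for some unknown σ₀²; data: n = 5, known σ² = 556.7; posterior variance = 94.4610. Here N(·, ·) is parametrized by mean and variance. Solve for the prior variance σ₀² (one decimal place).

σ₀² = 623.1

For the Normal–Normal model with known σ², precisions add: τ_n = τ₀ + n/σ².
So 1/σ₀² = 1/94.4610 − 5/556.7 = 0.010586 − 0.008981 = 0.001605.
Hence σ₀² = 1/0.001605 ≈ 623.1.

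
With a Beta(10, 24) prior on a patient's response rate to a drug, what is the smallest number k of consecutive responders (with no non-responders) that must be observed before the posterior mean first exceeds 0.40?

k = 7

After k responders and 0 non-responders the posterior is Beta(10+k, 24), with mean (10+k)/(10+24+k).
Set (10+k)/(34+k) > 0.40 and solve: k > (0.40·34 − 10)/(1 − 0.40) = 6.000.
The smallest integer exceeding 6.000 is 7.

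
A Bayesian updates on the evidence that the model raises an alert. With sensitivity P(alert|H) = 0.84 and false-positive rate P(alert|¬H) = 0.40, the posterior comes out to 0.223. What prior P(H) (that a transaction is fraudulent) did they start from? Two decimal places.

In odds form, posterior odds = prior odds × likelihood ratio, so prior odds = posterior odds ÷ LR.
Posterior odds = 0.223/(1−0.223) = 0.2870. LR = 0.84/0.40 = 2.1000.
Prior odds = 0.2870/2.1000 = 0.1367, so P(H) = 0.1367/(1+0.1367) ≈ 0.12.

P(H) = 0.12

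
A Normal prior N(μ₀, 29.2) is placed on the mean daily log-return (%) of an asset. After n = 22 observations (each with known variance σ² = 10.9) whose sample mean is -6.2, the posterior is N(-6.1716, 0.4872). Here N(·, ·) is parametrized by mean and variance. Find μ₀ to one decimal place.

μ₀ = -4.5

The posterior mean is a precision-weighted average: μ_n = (τ₀μ₀ + τ_data·x̄)/(τ₀+τ_data), with τ₀=1/σ₀² and τ_data=n/σ².
Here τ₀ = 1/29.2 = 0.034247 and τ_data = 22/10.9 = 2.018349, so τ_n = 2.052596.
Rearranging for μ₀: μ₀ = (μ_n·τ_n − τ_data·x̄)/τ₀ = (-6.1716·2.052596 − 2.018349·-6.2) / 0.034247 = -0.154038/0.034247 ≈ -4.5.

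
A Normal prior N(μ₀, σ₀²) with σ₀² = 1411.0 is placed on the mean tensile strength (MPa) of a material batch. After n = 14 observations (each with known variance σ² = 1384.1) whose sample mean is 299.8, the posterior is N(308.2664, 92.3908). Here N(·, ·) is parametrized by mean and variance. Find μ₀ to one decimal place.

μ₀ = 429.1

The posterior mean is a precision-weighted average: μ_n = (τ₀μ₀ + τ_data·x̄)/(τ₀+τ_data), with τ₀=1/σ₀² and τ_data=n/σ².
Here τ₀ = 1/1411.0 = 0.000709 and τ_data = 14/1384.1 = 0.010115, so τ_n = 0.010824.
Rearranging for μ₀: μ₀ = (μ_n·τ_n − τ_data·x̄)/τ₀ = (308.2664·0.010824 − 0.010115·299.8) / 0.000709 = 0.304199/0.000709 ≈ 429.1.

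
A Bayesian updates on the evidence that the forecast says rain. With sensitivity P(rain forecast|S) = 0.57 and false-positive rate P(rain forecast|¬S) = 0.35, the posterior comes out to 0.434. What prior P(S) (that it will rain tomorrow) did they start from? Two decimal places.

P(S) = 0.32

In odds form, posterior odds = prior odds × likelihood ratio, so prior odds = posterior odds ÷ LR.
Posterior odds = 0.434/(1−0.434) = 0.7668. LR = 0.57/0.35 = 1.6286.
Prior odds = 0.7668/1.6286 = 0.4708, so P(S) = 0.4708/(1+0.4708) ≈ 0.32.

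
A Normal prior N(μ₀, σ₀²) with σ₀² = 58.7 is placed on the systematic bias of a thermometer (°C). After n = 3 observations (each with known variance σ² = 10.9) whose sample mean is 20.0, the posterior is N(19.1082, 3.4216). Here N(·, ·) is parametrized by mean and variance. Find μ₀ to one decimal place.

μ₀ = 4.7

The posterior mean is a precision-weighted average: μ_n = (τ₀μ₀ + τ_data·x̄)/(τ₀+τ_data), with τ₀=1/σ₀² and τ_data=n/σ².
Here τ₀ = 1/58.7 = 0.017036 and τ_data = 3/10.9 = 0.275229, so τ_n = 0.292265.
Rearranging for μ₀: μ₀ = (μ_n·τ_n − τ_data·x̄)/τ₀ = (19.1082·0.292265 − 0.275229·20.0) / 0.017036 = 0.080078/0.017036 ≈ 4.7.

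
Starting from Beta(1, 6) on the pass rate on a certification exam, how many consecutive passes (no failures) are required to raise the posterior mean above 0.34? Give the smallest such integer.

k = 3

After k passes and 0 failures the posterior is Beta(1+k, 6), with mean (1+k)/(1+6+k).
Set (1+k)/(7+k) > 0.34 and solve: k > (0.34·7 − 1)/(1 − 0.34) = 2.091.
The smallest integer exceeding 2.091 is 3, and checking k=3: (4)/(10) = 0.4000 > 0.34.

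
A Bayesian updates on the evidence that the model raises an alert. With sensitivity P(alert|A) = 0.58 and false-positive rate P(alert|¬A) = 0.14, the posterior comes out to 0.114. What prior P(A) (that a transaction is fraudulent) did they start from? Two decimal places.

In odds form, posterior odds = prior odds × likelihood ratio, so prior odds = posterior odds ÷ LR.
Posterior odds = 0.114/(1−0.114) = 0.1287. LR = 0.58/0.14 = 4.1429.
Prior odds = 0.1287/4.1429 = 0.0311, so P(A) = 0.0311/(1+0.0311) ≈ 0.03.

P(A) = 0.03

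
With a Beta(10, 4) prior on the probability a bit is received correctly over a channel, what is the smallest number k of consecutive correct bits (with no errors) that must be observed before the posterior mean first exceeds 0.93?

After k correct bits and 0 errors the posterior is Beta(10+k, 4), with mean (10+k)/(10+4+k).
Set (10+k)/(14+k) > 0.93 and solve: k > (0.93·14 − 10)/(1 − 0.93) = 43.143.
The smallest integer exceeding 43.143 is 44.

k = 44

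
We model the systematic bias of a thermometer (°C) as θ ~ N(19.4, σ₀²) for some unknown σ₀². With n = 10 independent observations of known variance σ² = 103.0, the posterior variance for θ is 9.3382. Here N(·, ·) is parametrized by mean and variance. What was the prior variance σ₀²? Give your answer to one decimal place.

For the Normal–Normal model with known σ², precisions add: τ_n = τ₀ + n/σ².
So 1/σ₀² = 1/9.3382 − 10/103.0 = 0.107087 − 0.097087 = 0.010000.
Hence σ₀² = 1/0.010000 ≈ 100.0.

σ₀² = 100.0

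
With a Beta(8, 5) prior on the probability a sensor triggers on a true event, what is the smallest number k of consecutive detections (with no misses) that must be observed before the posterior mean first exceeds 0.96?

k = 113

After k detections and 0 misses the posterior is Beta(8+k, 5), with mean (8+k)/(8+5+k).
Set (8+k)/(13+k) > 0.96 and solve: k > (0.96·13 − 8)/(1 − 0.96) = 112.000.
The smallest integer exceeding 112.000 is 113.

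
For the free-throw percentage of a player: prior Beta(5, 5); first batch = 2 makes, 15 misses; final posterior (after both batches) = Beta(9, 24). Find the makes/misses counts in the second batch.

2 makes and 4 misses

Sequential conjugate updates are equivalent to a single update on the pooled data, so total successes = posterior α − prior α and total failures = posterior β − prior β.
Total across both batches: 9−5=4 makes, 24−5=19 misses.
Subtract the first batch: 4−2=2 makes and 19−15=4 misses.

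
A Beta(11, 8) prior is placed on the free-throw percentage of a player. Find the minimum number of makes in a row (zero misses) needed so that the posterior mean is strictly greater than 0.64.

k = 4

After k makes and 0 misses the posterior is Beta(11+k, 8), with mean (11+k)/(11+8+k).
Set (11+k)/(19+k) > 0.64 and solve: k > (0.64·19 − 11)/(1 − 0.64) = 3.222.
The smallest integer exceeding 3.222 is 4, and checking k=4: (15)/(23) = 0.6522 > 0.64.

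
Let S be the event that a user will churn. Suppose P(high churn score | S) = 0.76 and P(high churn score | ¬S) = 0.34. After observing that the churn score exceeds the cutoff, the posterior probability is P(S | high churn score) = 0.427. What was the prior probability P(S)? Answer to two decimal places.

P(S) = 0.25

In odds form, posterior odds = prior odds × likelihood ratio, so prior odds = posterior odds ÷ LR.
Posterior odds = 0.427/(1−0.427) = 0.7452. LR = 0.76/0.34 = 2.2353.
Prior odds = 0.7452/2.2353 = 0.3334, so P(S) = 0.3334/(1+0.3334) ≈ 0.25.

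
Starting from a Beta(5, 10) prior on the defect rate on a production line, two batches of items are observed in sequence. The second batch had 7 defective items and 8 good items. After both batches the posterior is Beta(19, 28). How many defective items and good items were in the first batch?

Because Beta–binomial updating is additive in the counts, the combined data contributed (α_post−α_prior, β_post−β_prior) successes and failures.
Total across both batches: 19−5=14 defective items, 28−10=18 good items.
Subtract the second batch: 14−7=7 defective items and 18−8=10 good items.

7 defective items and 10 good items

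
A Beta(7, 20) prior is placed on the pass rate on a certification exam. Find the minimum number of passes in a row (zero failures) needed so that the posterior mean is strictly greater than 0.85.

After k passes and 0 failures the posterior is Beta(7+k, 20), with mean (7+k)/(7+20+k).
Set (7+k)/(27+k) > 0.85 and solve: k > (0.85·27 − 7)/(1 − 0.85) = 106.333.
The smallest integer exceeding 106.333 is 107, and checking k=107: (114)/(134) = 0.8507 > 0.85.

k = 107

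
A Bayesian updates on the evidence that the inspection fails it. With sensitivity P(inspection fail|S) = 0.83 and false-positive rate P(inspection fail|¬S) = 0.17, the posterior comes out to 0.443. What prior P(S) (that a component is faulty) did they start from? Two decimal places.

Bayes' rule in odds form gives O(S|E) = O(S)·[P(E|S)/P(E|¬S)], hence O(S) = O(S|E)/LR.
Posterior odds = 0.443/(1−0.443) = 0.7953. LR = 0.83/0.17 = 4.8824.
Prior odds = 0.7953/4.8824 = 0.1629, so P(S) = 0.1629/(1+0.1629) ≈ 0.14.

P(S) = 0.14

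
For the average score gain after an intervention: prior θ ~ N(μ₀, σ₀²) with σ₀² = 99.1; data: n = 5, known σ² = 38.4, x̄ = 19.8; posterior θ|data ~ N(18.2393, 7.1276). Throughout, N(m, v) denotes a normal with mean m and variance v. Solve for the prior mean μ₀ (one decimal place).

μ₀ = -1.9

With known observation variance, the Normal–Normal posterior has precision τ_n = τ₀ + n/σ² and mean μ_n = (τ₀μ₀ + (n/σ²)x̄)/τ_n.
Here τ₀ = 1/99.1 = 0.010091 and τ_data = 5/38.4 = 0.130208, so τ_n = 0.140299.
Rearranging for μ₀: μ₀ = (μ_n·τ_n − τ_data·x̄)/τ₀ = (18.2393·0.140299 − 0.130208·19.8) / 0.010091 = -0.019163/0.010091 ≈ -1.9.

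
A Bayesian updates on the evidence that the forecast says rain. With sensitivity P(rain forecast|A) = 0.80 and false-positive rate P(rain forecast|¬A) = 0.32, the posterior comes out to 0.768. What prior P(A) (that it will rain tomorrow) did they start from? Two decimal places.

P(A) = 0.57

Bayes' rule in odds form gives O(A|E) = O(A)·[P(E|A)/P(E|¬A)], hence O(A) = O(A|E)/LR.
Posterior odds = 0.768/(1−0.768) = 3.3103. LR = 0.80/0.32 = 2.5000.
Prior odds = 3.3103/2.5000 = 1.3241, so P(A) = 1.3241/(1+1.3241) ≈ 0.57.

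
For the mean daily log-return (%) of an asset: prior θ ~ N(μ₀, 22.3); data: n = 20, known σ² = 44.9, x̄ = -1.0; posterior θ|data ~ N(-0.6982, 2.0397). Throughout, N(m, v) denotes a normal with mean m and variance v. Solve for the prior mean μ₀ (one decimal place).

μ₀ = 2.3

The posterior mean is a precision-weighted average: μ_n = (τ₀μ₀ + τ_data·x̄)/(τ₀+τ_data), with τ₀=1/σ₀² and τ_data=n/σ².
Here τ₀ = 1/22.3 = 0.044843 and τ_data = 20/44.9 = 0.445434, so τ_n = 0.490277.
Rearranging for μ₀: μ₀ = (μ_n·τ_n − τ_data·x̄)/τ₀ = (-0.6982·0.490277 − 0.445434·-1.0) / 0.044843 = 0.103123/0.044843 ≈ 2.3.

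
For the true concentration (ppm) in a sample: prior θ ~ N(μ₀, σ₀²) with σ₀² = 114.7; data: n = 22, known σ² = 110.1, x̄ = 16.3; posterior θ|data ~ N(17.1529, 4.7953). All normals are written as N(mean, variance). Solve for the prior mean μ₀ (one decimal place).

μ₀ = 36.7

With known observation variance, the Normal–Normal posterior has precision τ_n = τ₀ + n/σ² and mean μ_n = (τ₀μ₀ + (n/σ²)x̄)/τ_n.
Here τ₀ = 1/114.7 = 0.008718 and τ_data = 22/110.1 = 0.199818, so τ_n = 0.208536.
Rearranging for μ₀: μ₀ = (μ_n·τ_n − τ_data·x̄)/τ₀ = (17.1529·0.208536 − 0.199818·16.3) / 0.008718 = 0.319964/0.008718 ≈ 36.7.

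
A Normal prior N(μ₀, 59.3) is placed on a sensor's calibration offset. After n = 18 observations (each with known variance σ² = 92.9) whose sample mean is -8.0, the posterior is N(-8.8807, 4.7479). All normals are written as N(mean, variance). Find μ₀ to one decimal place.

With known observation variance, the Normal–Normal posterior has precision τ_n = τ₀ + n/σ² and mean μ_n = (τ₀μ₀ + (n/σ²)x̄)/τ_n.
Here τ₀ = 1/59.3 = 0.016863 and τ_data = 18/92.9 = 0.193757, so τ_n = 0.210620.
Rearranging for μ₀: μ₀ = (μ_n·τ_n − τ_data·x̄)/τ₀ = (-8.8807·0.210620 − 0.193757·-8.0) / 0.016863 = -0.320397/0.016863 ≈ -19.0.

μ₀ = -19.0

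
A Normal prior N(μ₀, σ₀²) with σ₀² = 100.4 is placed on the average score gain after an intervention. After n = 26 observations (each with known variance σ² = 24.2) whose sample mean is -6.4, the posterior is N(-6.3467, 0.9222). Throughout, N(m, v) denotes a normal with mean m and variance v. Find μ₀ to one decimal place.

With known observation variance, the Normal–Normal posterior has precision τ_n = τ₀ + n/σ² and mean μ_n = (τ₀μ₀ + (n/σ²)x̄)/τ_n.
Here τ₀ = 1/100.4 = 0.009960 and τ_data = 26/24.2 = 1.074380, so τ_n = 1.084340.
Rearranging for μ₀: μ₀ = (μ_n·τ_n − τ_data·x̄)/τ₀ = (-6.3467·1.084340 − 1.074380·-6.4) / 0.009960 = -0.005949/0.009960 ≈ -0.6.

μ₀ = -0.6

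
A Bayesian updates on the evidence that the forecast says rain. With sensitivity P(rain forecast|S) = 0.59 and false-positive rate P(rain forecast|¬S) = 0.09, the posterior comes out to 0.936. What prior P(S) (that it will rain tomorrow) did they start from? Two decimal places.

In odds form, posterior odds = prior odds × likelihood ratio, so prior odds = posterior odds ÷ LR.
Posterior odds = 0.936/(1−0.936) = 14.6250. LR = 0.59/0.09 = 6.5556.
Prior odds = 14.6250/6.5556 = 2.2309, so P(S) = 2.2309/(1+2.2309) ≈ 0.69.

P(S) = 0.69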